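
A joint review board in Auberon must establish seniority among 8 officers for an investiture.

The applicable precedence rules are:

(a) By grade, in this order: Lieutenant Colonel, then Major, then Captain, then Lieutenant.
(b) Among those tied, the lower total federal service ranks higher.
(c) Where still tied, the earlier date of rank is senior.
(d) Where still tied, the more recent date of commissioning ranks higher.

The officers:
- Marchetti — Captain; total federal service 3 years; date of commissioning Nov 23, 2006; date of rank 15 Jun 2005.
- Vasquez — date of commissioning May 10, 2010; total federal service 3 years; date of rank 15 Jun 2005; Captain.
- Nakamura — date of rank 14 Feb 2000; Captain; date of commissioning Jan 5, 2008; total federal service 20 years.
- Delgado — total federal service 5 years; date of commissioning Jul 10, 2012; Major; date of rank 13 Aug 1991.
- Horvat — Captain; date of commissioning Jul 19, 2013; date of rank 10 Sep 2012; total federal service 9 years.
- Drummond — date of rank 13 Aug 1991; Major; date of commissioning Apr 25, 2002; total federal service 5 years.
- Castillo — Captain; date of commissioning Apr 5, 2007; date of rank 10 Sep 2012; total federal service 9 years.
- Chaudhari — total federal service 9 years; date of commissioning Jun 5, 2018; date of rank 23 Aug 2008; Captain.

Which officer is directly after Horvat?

By grade: Delgado and Drummond (Major); then Vasquez, Marchetti, Chaudhari, Horvat, Castillo and Nakamura (Captain).
Delgado and Drummond both have total federal service 5 years, so the next rule applies.
Delgado and Drummond both have date of rank 13 Aug 1991, so the next rule applies.
Among Delgado and Drummond, by date of commissioning (later first): Delgado (Jul 10, 2012) before Drummond (Apr 25, 2002).
Among Vasquez, Marchetti, Chaudhari, Horvat, Castillo and Nakamura, by total federal service (lower first): Vasquez and Marchetti (3 years) before Chaudhari, Horvat and Castillo (9 years) before Nakamura (20 years).
Vasquez and Marchetti both have date of rank 15 Jun 2005, so the next rule applies.
Among Vasquez and Marchetti, by date of commissioning (later first): Vasquez (May 10, 2010) before Marchetti (Nov 23, 2006).
Among Chaudhari, Horvat and Castillo, by date of rank (earlier first): Chaudhari (23 Aug 2008) before Horvat and Castillo (10 Sep 2012).
Among Horvat and Castillo, by date of commissioning (later first): Horvat (Jul 19, 2013) before Castillo (Apr 5, 2007).
Order: Delgado, Drummond, Vasquez, Marchetti, Chaudhari, Horvat, Castillo, Nakamura.

Castillo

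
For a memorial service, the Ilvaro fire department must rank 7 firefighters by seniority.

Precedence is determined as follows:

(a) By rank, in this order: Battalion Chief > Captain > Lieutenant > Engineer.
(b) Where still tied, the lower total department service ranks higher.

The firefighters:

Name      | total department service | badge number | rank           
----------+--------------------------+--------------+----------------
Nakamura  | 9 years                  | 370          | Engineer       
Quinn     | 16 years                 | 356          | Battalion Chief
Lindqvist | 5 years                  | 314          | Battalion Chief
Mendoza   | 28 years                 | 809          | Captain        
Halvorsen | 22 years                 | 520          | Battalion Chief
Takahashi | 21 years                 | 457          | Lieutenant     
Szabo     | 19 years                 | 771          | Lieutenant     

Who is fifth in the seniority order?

By rank: Lindqvist, Quinn and Halvorsen (Battalion Chief); then Mendoza (Captain); then Szabo and Takahashi (Lieutenant); then Nakamura (Engineer).
Among Lindqvist, Quinn and Halvorsen, by total department service (lower first): Lindqvist (5 years) before Quinn (16 years) before Halvorsen (22 years).
Among Szabo and Takahashi, by total department service (lower first): Szabo (19 years) before Takahashi (21 years).
Order: Lindqvist, Quinn, Halvorsen, Mendoza, Szabo, Takahashi, Nakamura.

Szabo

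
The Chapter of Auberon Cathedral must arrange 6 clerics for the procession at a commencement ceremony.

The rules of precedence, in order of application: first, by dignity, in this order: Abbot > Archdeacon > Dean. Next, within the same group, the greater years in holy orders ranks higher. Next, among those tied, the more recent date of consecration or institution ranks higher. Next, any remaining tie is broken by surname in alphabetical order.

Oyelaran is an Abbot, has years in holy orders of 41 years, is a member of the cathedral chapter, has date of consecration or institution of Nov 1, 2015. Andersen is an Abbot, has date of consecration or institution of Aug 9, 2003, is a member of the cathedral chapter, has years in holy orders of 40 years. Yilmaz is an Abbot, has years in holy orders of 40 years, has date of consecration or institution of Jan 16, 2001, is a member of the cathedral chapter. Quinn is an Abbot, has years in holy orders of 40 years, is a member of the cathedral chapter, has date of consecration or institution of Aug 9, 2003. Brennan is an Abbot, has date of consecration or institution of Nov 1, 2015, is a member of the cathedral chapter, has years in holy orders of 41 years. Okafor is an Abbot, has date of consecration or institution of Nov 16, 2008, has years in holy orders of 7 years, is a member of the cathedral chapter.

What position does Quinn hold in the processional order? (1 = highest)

By dignity: Brennan, Oyelaran, Andersen, Quinn, Yilmaz and Okafor (Abbot).
Among Brennan, Oyelaran, Andersen, Quinn, Yilmaz and Okafor, by years in holy orders (higher first): Brennan and Oyelaran (41 years) before Andersen, Quinn and Yilmaz (40 years) before Okafor (7 years).
Brennan and Oyelaran both have date of consecration or institution Nov 1, 2015, so the next rule applies.
Among Brennan and Oyelaran, alphabetically by surname: Brennan before Oyelaran.
Among Andersen, Quinn and Yilmaz, by date of consecration or institution (later first): Andersen and Quinn (Aug 9, 2003) before Yilmaz (Jan 16, 2001).
Among Andersen and Quinn, alphabetically by surname: Andersen before Quinn.
Order: Brennan, Oyelaran, Andersen, Quinn, Yilmaz, Okafor. So position 4.

4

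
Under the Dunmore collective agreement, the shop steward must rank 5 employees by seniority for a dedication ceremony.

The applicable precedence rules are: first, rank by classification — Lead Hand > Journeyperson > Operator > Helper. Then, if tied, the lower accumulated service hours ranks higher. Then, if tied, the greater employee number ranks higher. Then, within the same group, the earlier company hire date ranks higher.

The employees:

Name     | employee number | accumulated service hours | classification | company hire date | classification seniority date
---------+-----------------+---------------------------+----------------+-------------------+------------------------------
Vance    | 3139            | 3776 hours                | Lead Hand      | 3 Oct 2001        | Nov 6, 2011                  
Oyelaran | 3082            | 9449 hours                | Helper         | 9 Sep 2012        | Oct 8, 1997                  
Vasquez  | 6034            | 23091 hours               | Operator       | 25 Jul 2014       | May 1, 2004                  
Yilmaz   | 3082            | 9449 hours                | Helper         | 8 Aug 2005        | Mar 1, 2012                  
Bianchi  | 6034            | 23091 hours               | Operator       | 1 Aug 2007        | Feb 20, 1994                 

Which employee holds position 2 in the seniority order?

By classification: Vance (Lead Hand); then Bianchi and Vasquez (Operator); then Yilmaz and Oyelaran (Helper).
Bianchi and Vasquez both have accumulated service hours 23091 hours, so the next rule applies.
Bianchi and Vasquez both have employee number 6034, so the next rule applies.
Among Bianchi and Vasquez, by company hire date (earlier first): Bianchi (1 Aug 2007) before Vasquez (25 Jul 2014).
Yilmaz and Oyelaran both have accumulated service hours 9449 hours, so the next rule applies.
Yilmaz and Oyelaran both have employee number 3082, so the next rule applies.
Among Yilmaz and Oyelaran, by company hire date (earlier first): Yilmaz (8 Aug 2005) before Oyelaran (9 Sep 2012).
Order: Vance, Bianchi, Vasquez, Yilmaz, Oyelaran.

Bianchi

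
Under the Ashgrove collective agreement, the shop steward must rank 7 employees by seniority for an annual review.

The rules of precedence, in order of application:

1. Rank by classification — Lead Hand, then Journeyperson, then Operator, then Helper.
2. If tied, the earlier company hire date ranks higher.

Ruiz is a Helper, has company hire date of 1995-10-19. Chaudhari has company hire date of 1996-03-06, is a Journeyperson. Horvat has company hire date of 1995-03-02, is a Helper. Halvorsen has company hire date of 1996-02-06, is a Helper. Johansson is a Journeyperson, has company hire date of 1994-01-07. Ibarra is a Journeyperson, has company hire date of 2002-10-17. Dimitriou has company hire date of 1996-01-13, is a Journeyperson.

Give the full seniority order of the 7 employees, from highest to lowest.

By classification: Johansson, Dimitriou, Chaudhari and Ibarra (Journeyperson); then Horvat, Ruiz and Halvorsen (Helper).
Among Johansson, Dimitriou, Chaudhari and Ibarra, by company hire date (earlier first): Johansson (1994-01-07) before Dimitriou (1996-01-13) before Chaudhari (1996-03-06) before Ibarra (2002-10-17).
Among Horvat, Ruiz and Halvorsen, by company hire date (earlier first): Horvat (1995-03-02) before Ruiz (1995-10-19) before Halvorsen (1996-02-06).
Full order: Johansson, Dimitriou, Chaudhari, Ibarra, Horvat, Ruiz, Halvorsen.

Johansson, Dimitriou, Chaudhari, Ibarra, Horvat, Ruiz, Halvorsen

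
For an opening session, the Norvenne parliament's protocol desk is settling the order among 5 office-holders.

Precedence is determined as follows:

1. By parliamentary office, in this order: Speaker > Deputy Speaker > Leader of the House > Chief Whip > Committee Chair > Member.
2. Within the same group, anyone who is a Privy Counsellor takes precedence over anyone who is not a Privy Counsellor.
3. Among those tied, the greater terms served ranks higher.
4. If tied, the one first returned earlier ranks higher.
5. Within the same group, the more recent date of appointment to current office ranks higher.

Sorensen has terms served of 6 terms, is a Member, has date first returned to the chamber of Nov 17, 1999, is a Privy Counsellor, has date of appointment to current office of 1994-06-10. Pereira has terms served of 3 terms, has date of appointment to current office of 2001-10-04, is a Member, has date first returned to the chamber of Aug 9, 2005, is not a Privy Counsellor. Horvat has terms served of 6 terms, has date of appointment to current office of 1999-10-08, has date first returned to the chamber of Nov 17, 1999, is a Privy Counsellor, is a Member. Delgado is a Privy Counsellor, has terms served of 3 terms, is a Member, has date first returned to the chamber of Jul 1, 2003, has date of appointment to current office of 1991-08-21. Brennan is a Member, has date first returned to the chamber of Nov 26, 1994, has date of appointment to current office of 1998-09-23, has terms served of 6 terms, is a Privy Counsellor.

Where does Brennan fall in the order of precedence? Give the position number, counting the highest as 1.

By parliamentary office: Brennan, Horvat, Sorensen, Delgado and Pereira (Member).
Among Brennan, Horvat, Sorensen, Delgado and Pereira, a Privy Counsellor before not a Privy Counsellor: Brennan, Horvat, Sorensen and Delgado (a Privy Counsellor) before Pereira (not a Privy Counsellor).
Among Brennan, Horvat, Sorensen and Delgado, by terms served (higher first): Brennan, Horvat and Sorensen (6 terms) before Delgado (3 terms).
Among Brennan, Horvat and Sorensen, by date first returned to the chamber (earlier first): Brennan (Nov 26, 1994) before Horvat and Sorensen (Nov 17, 1999).
Among Horvat and Sorensen, by date of appointment to current office (later first): Horvat (1999-10-08) before Sorensen (1994-06-10).
Order: Brennan, Horvat, Sorensen, Delgado, Pereira. So position 1.

1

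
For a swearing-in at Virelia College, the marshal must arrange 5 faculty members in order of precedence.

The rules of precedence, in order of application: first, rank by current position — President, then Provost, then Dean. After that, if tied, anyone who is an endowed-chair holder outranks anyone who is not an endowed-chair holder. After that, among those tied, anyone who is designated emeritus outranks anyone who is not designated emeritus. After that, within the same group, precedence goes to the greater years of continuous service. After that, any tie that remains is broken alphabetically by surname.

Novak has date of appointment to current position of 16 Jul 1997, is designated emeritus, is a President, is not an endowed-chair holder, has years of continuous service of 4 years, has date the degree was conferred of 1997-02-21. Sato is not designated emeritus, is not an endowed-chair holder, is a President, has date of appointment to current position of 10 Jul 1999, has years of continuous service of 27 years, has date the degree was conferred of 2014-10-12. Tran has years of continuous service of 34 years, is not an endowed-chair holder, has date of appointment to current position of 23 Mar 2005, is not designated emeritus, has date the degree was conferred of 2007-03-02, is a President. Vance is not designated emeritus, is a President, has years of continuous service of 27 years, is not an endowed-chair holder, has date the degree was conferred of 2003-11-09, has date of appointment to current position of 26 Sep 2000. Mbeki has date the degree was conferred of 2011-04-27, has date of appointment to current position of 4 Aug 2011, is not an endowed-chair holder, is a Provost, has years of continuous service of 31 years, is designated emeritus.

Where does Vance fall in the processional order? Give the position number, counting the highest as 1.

By current position: Novak, Tran, Sato and Vance (President); then Mbeki (Provost).
Novak, Tran, Sato and Vance are each not an endowed-chair holder, so the next rule applies.
Among Novak, Tran, Sato and Vance, designated emeritus before not designated emeritus: Novak (designated emeritus) before Tran, Sato and Vance (not designated emeritus).
Among Tran, Sato and Vance, by years of continuous service (higher first): Tran (34 years) before Sato and Vance (27 years).
Among Sato and Vance, alphabetically by surname: Sato before Vance.
Order: Novak, Tran, Sato, Vance, Mbeki. So position 4.

4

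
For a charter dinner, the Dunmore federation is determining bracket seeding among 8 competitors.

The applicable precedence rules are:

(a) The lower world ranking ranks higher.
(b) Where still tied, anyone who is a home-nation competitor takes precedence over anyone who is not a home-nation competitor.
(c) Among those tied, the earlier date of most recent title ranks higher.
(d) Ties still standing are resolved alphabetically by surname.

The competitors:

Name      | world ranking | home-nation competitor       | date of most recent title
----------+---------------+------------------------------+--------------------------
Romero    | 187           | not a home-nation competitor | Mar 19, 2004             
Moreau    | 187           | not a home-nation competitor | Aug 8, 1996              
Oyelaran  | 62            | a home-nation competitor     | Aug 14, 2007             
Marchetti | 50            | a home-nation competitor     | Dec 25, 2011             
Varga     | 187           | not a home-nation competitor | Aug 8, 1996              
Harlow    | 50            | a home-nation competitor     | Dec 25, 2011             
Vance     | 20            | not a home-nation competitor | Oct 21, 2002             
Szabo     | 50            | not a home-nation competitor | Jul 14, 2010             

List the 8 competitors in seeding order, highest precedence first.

Vance, Harlow, Marchetti, Szabo, Oyelaran, Moreau, Varga, Romero

By world ranking (lower first): Vance (20); then Harlow, Marchetti and Szabo (each 50); then Oyelaran (62); then Moreau, Varga and Romero (each 187).
Among Harlow, Marchetti and Szabo, a home-nation competitor before not a home-nation competitor: Harlow and Marchetti (a home-nation competitor) before Szabo (not a home-nation competitor).
Harlow and Marchetti both have date of most recent title Dec 25, 2011, so the next rule applies.
Among Harlow and Marchetti, alphabetically by surname: Harlow before Marchetti.
Moreau, Varga and Romero are each not a home-nation competitor, so the next rule applies.
Among Moreau, Varga and Romero, by date of most recent title (earlier first): Moreau and Varga (Aug 8, 1996) before Romero (Mar 19, 2004).
Among Moreau and Varga, alphabetically by surname: Moreau before Varga.
Full order: Vance, Harlow, Marchetti, Szabo, Oyelaran, Moreau, Varga, Romero.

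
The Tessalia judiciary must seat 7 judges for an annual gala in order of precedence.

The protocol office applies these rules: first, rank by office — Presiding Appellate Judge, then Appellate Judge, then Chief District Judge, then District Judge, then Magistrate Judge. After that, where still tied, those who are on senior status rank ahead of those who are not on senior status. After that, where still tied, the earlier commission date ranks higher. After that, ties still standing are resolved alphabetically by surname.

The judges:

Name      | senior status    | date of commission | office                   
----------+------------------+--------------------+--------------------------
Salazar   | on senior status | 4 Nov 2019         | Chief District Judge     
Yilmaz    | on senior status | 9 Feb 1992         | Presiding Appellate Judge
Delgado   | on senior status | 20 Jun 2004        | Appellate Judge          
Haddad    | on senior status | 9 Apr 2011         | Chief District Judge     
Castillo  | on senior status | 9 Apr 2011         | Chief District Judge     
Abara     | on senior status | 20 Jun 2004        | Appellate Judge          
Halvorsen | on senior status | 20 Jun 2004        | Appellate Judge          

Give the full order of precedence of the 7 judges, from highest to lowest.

Yilmaz, Abara, Delgado, Halvorsen, Castillo, Haddad, Salazar

By office: Yilmaz (Presiding Appellate Judge); then Abara, Delgado and Halvorsen (Appellate Judge); then Castillo, Haddad and Salazar (Chief District Judge).
Abara, Delgado and Halvorsen are each on senior status, so the next rule applies.
Abara, Delgado and Halvorsen all have date of commission 20 Jun 2004, so the next rule applies.
Among Abara, Delgado and Halvorsen, alphabetically by surname: Abara before Delgado before Halvorsen.
Castillo, Haddad and Salazar are each on senior status, so the next rule applies.
Among Castillo, Haddad and Salazar, by date of commission (earlier first): Castillo and Haddad (9 Apr 2011) before Salazar (4 Nov 2019).
Among Castillo and Haddad, alphabetically by surname: Castillo before Haddad.
Full order: Yilmaz, Abara, Delgado, Halvorsen, Castillo, Haddad, Salazar.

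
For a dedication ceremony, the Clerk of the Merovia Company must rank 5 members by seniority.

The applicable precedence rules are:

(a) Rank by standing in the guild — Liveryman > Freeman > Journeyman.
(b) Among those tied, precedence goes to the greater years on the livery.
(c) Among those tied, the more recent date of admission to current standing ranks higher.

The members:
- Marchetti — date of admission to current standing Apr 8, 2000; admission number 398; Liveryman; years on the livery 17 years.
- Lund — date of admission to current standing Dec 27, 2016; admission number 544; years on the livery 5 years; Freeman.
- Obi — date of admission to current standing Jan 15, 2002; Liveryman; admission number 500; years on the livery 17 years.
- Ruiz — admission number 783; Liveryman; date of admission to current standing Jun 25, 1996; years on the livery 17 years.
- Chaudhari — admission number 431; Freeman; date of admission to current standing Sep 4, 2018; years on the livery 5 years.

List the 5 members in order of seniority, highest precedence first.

Obi, Marchetti, Ruiz, Chaudhari, Lund

By standing in the guild: Obi, Marchetti and Ruiz (Liveryman); then Chaudhari and Lund (Freeman).
Obi, Marchetti and Ruiz all have years on the livery 17 years, so the next rule applies.
Among Obi, Marchetti and Ruiz, by date of admission to current standing (later first): Obi (Jan 15, 2002) before Marchetti (Apr 8, 2000) before Ruiz (Jun 25, 1996).
Chaudhari and Lund both have years on the livery 5 years, so the next rule applies.
Among Chaudhari and Lund, by date of admission to current standing (later first): Chaudhari (Sep 4, 2018) before Lund (Dec 27, 2016).
Full order: Obi, Marchetti, Ruiz, Chaudhari, Lund.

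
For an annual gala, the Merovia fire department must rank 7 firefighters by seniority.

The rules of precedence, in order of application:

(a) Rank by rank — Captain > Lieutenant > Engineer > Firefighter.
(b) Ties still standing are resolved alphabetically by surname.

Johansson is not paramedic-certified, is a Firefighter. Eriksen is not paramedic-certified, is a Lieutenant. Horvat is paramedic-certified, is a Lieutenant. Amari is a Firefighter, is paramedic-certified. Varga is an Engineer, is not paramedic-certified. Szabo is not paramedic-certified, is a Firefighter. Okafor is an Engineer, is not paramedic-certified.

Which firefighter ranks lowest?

Szabo

By rank: Eriksen and Horvat (Lieutenant); then Okafor and Varga (Engineer); then Amari, Johansson and Szabo (Firefighter).
Among Eriksen and Horvat, alphabetically by surname: Eriksen before Horvat.
Among Okafor and Varga, alphabetically by surname: Okafor before Varga.
Among Amari, Johansson and Szabo, alphabetically by surname: Amari before Johansson before Szabo.
Order: Eriksen, Horvat, Okafor, Varga, Amari, Johansson, Szabo.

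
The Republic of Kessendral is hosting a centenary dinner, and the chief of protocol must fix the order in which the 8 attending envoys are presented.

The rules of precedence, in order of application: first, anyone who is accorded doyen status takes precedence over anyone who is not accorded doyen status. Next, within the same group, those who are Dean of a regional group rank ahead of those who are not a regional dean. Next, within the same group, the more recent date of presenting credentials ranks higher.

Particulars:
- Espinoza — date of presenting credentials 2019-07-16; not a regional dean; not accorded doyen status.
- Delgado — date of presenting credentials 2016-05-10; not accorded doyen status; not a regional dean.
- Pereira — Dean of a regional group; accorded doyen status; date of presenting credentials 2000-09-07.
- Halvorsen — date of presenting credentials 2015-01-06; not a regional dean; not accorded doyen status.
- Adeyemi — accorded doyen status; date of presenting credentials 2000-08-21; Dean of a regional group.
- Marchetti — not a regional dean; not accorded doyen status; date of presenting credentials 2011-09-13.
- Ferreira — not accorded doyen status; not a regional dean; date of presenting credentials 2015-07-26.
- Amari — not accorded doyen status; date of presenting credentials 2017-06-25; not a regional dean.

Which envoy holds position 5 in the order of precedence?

Delgado

By the first rule: Pereira and Adeyemi (both accorded doyen status); then Espinoza, Amari, Delgado, Ferreira, Halvorsen and Marchetti (each not accorded doyen status).
Pereira and Adeyemi are each Dean of a regional group, so the next rule applies.
Among Pereira and Adeyemi, by date of presenting credentials (later first): Pereira (2000-09-07) before Adeyemi (2000-08-21).
Espinoza, Amari, Delgado, Ferreira, Halvorsen and Marchetti are each not a regional dean, so the next rule applies.
Among Espinoza, Amari, Delgado, Ferreira, Halvorsen and Marchetti, by date of presenting credentials (later first): Espinoza (2019-07-16) before Amari (2017-06-25) before Delgado (2016-05-10) before Ferreira (2015-07-26) before Halvorsen (2015-01-06) before Marchetti (2011-09-13).
Order: Pereira, Adeyemi, Espinoza, Amari, Delgado, Ferreira, Halvorsen, Marchetti.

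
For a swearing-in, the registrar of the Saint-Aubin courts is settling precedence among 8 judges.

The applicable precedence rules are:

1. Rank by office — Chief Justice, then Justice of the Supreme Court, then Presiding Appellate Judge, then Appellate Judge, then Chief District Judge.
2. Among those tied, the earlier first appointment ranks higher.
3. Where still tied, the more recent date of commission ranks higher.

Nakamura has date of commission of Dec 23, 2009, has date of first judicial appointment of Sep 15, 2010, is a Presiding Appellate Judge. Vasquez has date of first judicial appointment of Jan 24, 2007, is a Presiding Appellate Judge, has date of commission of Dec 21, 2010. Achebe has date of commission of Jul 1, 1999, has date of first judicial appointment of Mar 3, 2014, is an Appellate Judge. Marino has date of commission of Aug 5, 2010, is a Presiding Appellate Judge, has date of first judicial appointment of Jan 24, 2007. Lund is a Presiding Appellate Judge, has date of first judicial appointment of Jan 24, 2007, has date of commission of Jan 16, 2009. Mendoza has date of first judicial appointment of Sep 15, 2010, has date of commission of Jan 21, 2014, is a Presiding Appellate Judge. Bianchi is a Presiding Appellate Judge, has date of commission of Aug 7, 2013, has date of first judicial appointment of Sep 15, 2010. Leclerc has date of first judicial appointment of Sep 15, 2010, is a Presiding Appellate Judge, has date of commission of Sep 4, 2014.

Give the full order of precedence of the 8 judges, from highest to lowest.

Vasquez, Marino, Lund, Leclerc, Mendoza, Bianchi, Nakamura, Achebe

By office: Vasquez, Marino, Lund, Leclerc, Mendoza, Bianchi and Nakamura (Presiding Appellate Judge); then Achebe (Appellate Judge).
Among Vasquez, Marino, Lund, Leclerc, Mendoza, Bianchi and Nakamura, by date of first judicial appointment (earlier first): Vasquez, Marino and Lund (Jan 24, 2007) before Leclerc, Mendoza, Bianchi and Nakamura (Sep 15, 2010).
Among Vasquez, Marino and Lund, by date of commission (later first): Vasquez (Dec 21, 2010) before Marino (Aug 5, 2010) before Lund (Jan 16, 2009).
Among Leclerc, Mendoza, Bianchi and Nakamura, by date of commission (later first): Leclerc (Sep 4, 2014) before Mendoza (Jan 21, 2014) before Bianchi (Aug 7, 2013) before Nakamura (Dec 23, 2009).
Full order: Vasquez, Marino, Lund, Leclerc, Mendoza, Bianchi, Nakamura, Achebe.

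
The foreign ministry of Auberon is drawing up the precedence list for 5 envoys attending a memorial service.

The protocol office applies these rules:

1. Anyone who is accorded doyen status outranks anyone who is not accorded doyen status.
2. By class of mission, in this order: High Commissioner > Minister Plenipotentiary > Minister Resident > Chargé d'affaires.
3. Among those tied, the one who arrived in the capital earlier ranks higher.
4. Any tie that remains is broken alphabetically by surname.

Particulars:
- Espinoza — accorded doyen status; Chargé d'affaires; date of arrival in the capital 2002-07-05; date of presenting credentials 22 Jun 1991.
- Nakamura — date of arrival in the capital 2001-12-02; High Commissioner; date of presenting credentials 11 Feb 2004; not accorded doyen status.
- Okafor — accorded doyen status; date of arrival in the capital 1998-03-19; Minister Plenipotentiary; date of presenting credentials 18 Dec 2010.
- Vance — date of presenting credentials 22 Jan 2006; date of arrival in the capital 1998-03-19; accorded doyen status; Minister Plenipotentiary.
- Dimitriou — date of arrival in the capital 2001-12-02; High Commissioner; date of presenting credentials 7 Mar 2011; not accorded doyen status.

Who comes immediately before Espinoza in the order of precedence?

By the first rule: Okafor, Vance and Espinoza (each accorded doyen status); then Dimitriou and Nakamura (both not accorded doyen status).
Among Okafor, Vance and Espinoza, by class of mission: Okafor and Vance (Minister Plenipotentiary) before Espinoza (Chargé d'affaires).
Okafor and Vance both have date of arrival in the capital 1998-03-19, so the next rule applies.
Among Okafor and Vance, alphabetically by surname: Okafor before Vance.
Dimitriou and Nakamura are each High Commissioner, so the next rule applies.
Dimitriou and Nakamura both have date of arrival in the capital 2001-12-02, so the next rule applies.
Among Dimitriou and Nakamura, alphabetically by surname: Dimitriou before Nakamura.
Order: Okafor, Vance, Espinoza, Dimitriou, Nakamura.

Vance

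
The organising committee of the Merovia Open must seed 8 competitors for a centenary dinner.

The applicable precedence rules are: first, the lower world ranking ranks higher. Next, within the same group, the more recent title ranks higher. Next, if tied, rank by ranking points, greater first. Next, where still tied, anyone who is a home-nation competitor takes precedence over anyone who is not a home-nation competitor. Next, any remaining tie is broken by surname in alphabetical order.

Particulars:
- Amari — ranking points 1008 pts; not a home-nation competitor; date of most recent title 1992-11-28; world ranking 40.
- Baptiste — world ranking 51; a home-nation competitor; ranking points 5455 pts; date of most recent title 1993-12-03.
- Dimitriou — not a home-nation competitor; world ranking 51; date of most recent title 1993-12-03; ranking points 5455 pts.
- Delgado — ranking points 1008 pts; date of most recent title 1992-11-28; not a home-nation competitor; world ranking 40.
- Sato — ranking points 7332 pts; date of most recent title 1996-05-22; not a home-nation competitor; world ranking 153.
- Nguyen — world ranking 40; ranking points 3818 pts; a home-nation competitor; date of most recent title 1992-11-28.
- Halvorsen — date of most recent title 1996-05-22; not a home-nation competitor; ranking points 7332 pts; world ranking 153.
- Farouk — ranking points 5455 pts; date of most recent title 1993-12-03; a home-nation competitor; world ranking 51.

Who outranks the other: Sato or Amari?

By world ranking (lower first): Nguyen, Amari and Delgado (each 40); then Baptiste, Farouk and Dimitriou (each 51); then Halvorsen and Sato (both 153).
Nguyen, Amari and Delgado all have date of most recent title 1992-11-28, so the next rule applies.
Among Nguyen, Amari and Delgado, by ranking points (higher first): Nguyen (3818 pts) before Amari and Delgado (1008 pts).
Amari and Delgado are each not a home-nation competitor, so the next rule applies.
Among Amari and Delgado, alphabetically by surname: Amari before Delgado.
Baptiste, Farouk and Dimitriou all have date of most recent title 1993-12-03, so the next rule applies.
Baptiste, Farouk and Dimitriou all have ranking points 5455 pts, so the next rule applies.
Among Baptiste, Farouk and Dimitriou, a home-nation competitor before not a home-nation competitor: Baptiste and Farouk (a home-nation competitor) before Dimitriou (not a home-nation competitor).
Among Baptiste and Farouk, alphabetically by surname: Baptiste before Farouk.
Halvorsen and Sato both have date of most recent title 1996-05-22, so the next rule applies.
Halvorsen and Sato both have ranking points 7332 pts, so the next rule applies.
Halvorsen and Sato are each not a home-nation competitor, so the next rule applies.
Among Halvorsen and Sato, alphabetically by surname: Halvorsen before Sato.
So Amari takes precedence.

Amari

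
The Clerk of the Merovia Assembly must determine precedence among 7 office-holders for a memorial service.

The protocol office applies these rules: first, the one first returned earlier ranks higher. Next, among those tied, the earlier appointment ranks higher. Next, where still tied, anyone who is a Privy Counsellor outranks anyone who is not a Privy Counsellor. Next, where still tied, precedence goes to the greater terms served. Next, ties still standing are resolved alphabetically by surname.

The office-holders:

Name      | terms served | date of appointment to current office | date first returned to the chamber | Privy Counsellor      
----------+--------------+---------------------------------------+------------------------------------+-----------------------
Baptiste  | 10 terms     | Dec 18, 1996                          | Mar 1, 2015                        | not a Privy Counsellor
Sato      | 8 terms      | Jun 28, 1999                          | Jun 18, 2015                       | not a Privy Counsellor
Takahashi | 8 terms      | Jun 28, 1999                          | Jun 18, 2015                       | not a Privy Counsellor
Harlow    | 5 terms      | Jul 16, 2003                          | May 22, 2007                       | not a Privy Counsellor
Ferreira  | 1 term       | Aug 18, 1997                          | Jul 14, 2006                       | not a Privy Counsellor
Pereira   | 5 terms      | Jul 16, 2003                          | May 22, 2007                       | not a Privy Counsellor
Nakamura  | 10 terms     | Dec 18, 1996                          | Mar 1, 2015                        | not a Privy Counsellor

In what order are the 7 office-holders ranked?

Ferreira, Harlow, Pereira, Baptiste, Nakamura, Sato, Takahashi

By date first returned to the chamber (earlier first): Ferreira (Jul 14, 2006); then Harlow and Pereira (both May 22, 2007); then Baptiste and Nakamura (both Mar 1, 2015); then Sato and Takahashi (both Jun 18, 2015).
Harlow and Pereira both have date of appointment to current office Jul 16, 2003, so the next rule applies.
Harlow and Pereira are each not a Privy Counsellor, so the next rule applies.
Harlow and Pereira both have terms served 5 terms, so the next rule applies.
Among Harlow and Pereira, alphabetically by surname: Harlow before Pereira.
Baptiste and Nakamura both have date of appointment to current office Dec 18, 1996, so the next rule applies.
Baptiste and Nakamura are each not a Privy Counsellor, so the next rule applies.
Baptiste and Nakamura both have terms served 10 terms, so the next rule applies.
Among Baptiste and Nakamura, alphabetically by surname: Baptiste before Nakamura.
Sato and Takahashi both have date of appointment to current office Jun 28, 1999, so the next rule applies.
Sato and Takahashi are each not a Privy Counsellor, so the next rule applies.
Sato and Takahashi both have terms served 8 terms, so the next rule applies.
Among Sato and Takahashi, alphabetically by surname: Sato before Takahashi.
Full order: Ferreira, Harlow, Pereira, Baptiste, Nakamura, Sato, Takahashi.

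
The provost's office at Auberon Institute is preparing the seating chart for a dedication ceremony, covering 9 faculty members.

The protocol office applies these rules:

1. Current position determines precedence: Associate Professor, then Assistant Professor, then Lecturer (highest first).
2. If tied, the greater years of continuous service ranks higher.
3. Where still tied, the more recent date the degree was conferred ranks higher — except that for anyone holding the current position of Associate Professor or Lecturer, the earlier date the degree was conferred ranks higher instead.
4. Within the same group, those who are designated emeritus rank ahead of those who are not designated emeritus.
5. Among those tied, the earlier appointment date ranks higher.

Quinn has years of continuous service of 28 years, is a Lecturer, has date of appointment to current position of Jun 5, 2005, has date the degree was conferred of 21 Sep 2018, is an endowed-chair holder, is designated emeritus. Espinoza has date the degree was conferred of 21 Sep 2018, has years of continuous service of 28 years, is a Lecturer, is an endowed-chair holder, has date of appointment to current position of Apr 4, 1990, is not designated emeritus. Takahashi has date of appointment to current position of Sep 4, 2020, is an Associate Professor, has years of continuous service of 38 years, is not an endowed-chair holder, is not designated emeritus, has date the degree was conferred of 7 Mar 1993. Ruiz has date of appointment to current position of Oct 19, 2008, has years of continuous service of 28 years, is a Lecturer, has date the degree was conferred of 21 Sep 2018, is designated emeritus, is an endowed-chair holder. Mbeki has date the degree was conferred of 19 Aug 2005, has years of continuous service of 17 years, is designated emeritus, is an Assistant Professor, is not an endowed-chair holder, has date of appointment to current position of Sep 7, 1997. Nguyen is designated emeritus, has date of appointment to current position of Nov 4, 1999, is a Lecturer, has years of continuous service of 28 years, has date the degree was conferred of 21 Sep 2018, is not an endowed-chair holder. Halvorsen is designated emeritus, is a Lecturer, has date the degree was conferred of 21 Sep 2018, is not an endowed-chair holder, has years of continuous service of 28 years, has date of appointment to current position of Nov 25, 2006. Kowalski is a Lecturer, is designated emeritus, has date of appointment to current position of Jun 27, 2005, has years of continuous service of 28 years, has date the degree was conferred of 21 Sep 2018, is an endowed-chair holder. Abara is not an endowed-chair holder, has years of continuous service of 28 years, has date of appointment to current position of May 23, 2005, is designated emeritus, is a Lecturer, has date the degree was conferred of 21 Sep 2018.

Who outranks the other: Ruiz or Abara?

Abara

By current position: Takahashi (Associate Professor); then Mbeki (Assistant Professor); then Nguyen, Abara, Quinn, Kowalski, Halvorsen, Ruiz and Espinoza (Lecturer).
Nguyen, Abara, Quinn, Kowalski, Halvorsen, Ruiz and Espinoza all have years of continuous service 28 years, so the next rule applies.
Nguyen, Abara, Quinn, Kowalski, Halvorsen, Ruiz and Espinoza all have date the degree was conferred 21 Sep 2018, so the next rule applies.
Among Nguyen, Abara, Quinn, Kowalski, Halvorsen, Ruiz and Espinoza, designated emeritus before not designated emeritus: Nguyen, Abara, Quinn, Kowalski, Halvorsen and Ruiz (designated emeritus) before Espinoza (not designated emeritus).
Among Nguyen, Abara, Quinn, Kowalski, Halvorsen and Ruiz, by date of appointment to current position (earlier first): Nguyen (Nov 4, 1999) before Abara (May 23, 2005) before Quinn (Jun 5, 2005) before Kowalski (Jun 27, 2005) before Halvorsen (Nov 25, 2006) before Ruiz (Oct 19, 2008).
So Abara takes precedence.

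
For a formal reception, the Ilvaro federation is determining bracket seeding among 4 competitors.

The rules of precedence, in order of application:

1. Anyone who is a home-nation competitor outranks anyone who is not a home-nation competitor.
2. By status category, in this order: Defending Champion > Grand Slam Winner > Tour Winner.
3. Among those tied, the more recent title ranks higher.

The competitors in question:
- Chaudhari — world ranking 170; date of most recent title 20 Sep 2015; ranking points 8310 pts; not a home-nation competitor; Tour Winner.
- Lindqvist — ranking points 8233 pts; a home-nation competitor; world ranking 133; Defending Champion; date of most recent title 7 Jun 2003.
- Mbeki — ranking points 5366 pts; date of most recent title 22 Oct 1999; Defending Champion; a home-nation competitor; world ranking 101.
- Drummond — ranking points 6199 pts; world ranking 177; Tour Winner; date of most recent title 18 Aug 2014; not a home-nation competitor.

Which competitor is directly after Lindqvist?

Mbeki

By the first rule: Lindqvist and Mbeki (both a home-nation competitor); then Chaudhari and Drummond (both not a home-nation competitor).
Lindqvist and Mbeki are each Defending Champion, so the next rule applies.
Among Lindqvist and Mbeki, by date of most recent title (later first): Lindqvist (7 Jun 2003) before Mbeki (22 Oct 1999).
Chaudhari and Drummond are each Tour Winner, so the next rule applies.
Among Chaudhari and Drummond, by date of most recent title (later first): Chaudhari (20 Sep 2015) before Drummond (18 Aug 2014).
Order: Lindqvist, Mbeki, Chaudhari, Drummond.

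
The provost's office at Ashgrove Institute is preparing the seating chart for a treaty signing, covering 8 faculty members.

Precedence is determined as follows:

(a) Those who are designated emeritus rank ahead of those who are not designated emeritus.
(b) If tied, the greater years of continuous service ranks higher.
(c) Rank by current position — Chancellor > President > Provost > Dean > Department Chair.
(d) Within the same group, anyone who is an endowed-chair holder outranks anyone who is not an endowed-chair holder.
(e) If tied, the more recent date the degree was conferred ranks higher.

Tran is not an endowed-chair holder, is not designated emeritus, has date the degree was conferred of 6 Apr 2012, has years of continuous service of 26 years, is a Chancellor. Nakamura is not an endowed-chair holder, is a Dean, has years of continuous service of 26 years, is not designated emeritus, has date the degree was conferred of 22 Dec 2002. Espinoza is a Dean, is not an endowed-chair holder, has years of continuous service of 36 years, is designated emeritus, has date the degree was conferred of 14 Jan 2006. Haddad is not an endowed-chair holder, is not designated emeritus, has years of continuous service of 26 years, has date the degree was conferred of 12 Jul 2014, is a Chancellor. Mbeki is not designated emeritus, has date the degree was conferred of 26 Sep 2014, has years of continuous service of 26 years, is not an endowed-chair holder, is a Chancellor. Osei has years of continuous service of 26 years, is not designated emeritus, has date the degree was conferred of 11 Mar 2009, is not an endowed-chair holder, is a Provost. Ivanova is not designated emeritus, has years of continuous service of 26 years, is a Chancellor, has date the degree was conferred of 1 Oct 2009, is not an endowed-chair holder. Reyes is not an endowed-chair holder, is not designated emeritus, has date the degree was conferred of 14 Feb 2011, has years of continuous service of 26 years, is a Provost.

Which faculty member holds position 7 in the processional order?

Osei

By the first rule: Espinoza (designated emeritus); then Mbeki, Haddad, Tran, Ivanova, Reyes, Osei and Nakamura (each not designated emeritus).
Mbeki, Haddad, Tran, Ivanova, Reyes, Osei and Nakamura all have years of continuous service 26 years, so the next rule applies.
Among Mbeki, Haddad, Tran, Ivanova, Reyes, Osei and Nakamura, by current position: Mbeki, Haddad, Tran and Ivanova (Chancellor) before Reyes and Osei (Provost) before Nakamura (Dean).
Mbeki, Haddad, Tran and Ivanova are each not an endowed-chair holder, so the next rule applies.
Among Mbeki, Haddad, Tran and Ivanova, by date the degree was conferred (later first): Mbeki (26 Sep 2014) before Haddad (12 Jul 2014) before Tran (6 Apr 2012) before Ivanova (1 Oct 2009).
Reyes and Osei are each not an endowed-chair holder, so the next rule applies.
Among Reyes and Osei, by date the degree was conferred (later first): Reyes (14 Feb 2011) before Osei (11 Mar 2009).
Order: Espinoza, Mbeki, Haddad, Tran, Ivanova, Reyes, Osei, Nakamura.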